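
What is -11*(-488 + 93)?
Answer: 4345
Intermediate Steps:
-11*(-488 + 93) = -11*(-395) = 4345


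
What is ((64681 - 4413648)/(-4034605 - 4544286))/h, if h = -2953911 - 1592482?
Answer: -4348967/39003009990163 ≈ -1.1150e-7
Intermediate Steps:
h = -4546393
((64681 - 4413648)/(-4034605 - 4544286))/h = ((64681 - 4413648)/(-4034605 - 4544286))/(-4546393) = -4348967/(-8578891)*(-1/4546393) = -4348967*(-1/8578891)*(-1/4546393) = (4348967/8578891)*(-1/4546393) = -4348967/39003009990163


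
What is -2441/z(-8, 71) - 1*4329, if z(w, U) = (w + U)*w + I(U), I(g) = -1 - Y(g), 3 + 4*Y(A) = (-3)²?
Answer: -4380395/1013 ≈ -4324.2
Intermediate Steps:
Y(A) = 3/2 (Y(A) = -¾ + (¼)*(-3)² = -¾ + (¼)*9 = -¾ + 9/4 = 3/2)
I(g) = -5/2 (I(g) = -1 - 1*3/2 = -1 - 3/2 = -5/2)
z(w, U) = -5/2 + w*(U + w) (z(w, U) = (w + U)*w - 5/2 = (U + w)*w - 5/2 = w*(U + w) - 5/2 = -5/2 + w*(U + w))
-2441/z(-8, 71) - 1*4329 = -2441/(-5/2 + (-8)² + 71*(-8)) - 1*4329 = -2441/(-5/2 + 64 - 568) - 4329 = -2441/(-1013/2) - 4329 = -2441*(-2/1013) - 4329 = 4882/1013 - 4329 = -4380395/1013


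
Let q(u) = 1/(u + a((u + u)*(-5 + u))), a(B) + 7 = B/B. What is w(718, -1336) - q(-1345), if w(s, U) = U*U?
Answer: 2411394497/1351 ≈ 1.7849e+6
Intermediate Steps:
w(s, U) = U²
a(B) = -6 (a(B) = -7 + B/B = -7 + 1 = -6)
q(u) = 1/(-6 + u) (q(u) = 1/(u - 6) = 1/(-6 + u))
w(718, -1336) - q(-1345) = (-1336)² - 1/(-6 - 1345) = 1784896 - 1/(-1351) = 1784896 - 1*(-1/1351) = 1784896 + 1/1351 = 2411394497/1351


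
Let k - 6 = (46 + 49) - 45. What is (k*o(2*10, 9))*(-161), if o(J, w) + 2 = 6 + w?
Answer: -117208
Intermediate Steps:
k = 56 (k = 6 + ((46 + 49) - 45) = 6 + (95 - 45) = 6 + 50 = 56)
o(J, w) = 4 + w (o(J, w) = -2 + (6 + w) = 4 + w)
(k*o(2*10, 9))*(-161) = (56*(4 + 9))*(-161) = (56*13)*(-161) = 728*(-161) = -117208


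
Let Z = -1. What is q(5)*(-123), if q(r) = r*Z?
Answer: 615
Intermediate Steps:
q(r) = -r (q(r) = r*(-1) = -r)
q(5)*(-123) = -1*5*(-123) = -5*(-123) = 615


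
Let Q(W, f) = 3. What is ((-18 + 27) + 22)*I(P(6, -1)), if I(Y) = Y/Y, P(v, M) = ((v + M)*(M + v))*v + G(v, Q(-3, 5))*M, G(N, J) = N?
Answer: 31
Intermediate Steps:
P(v, M) = M*v + v*(M + v)² (P(v, M) = ((v + M)*(M + v))*v + v*M = ((M + v)*(M + v))*v + M*v = (M + v)²*v + M*v = v*(M + v)² + M*v = M*v + v*(M + v)²)
I(Y) = 1
((-18 + 27) + 22)*I(P(6, -1)) = ((-18 + 27) + 22)*1 = (9 + 22)*1 = 31*1 = 31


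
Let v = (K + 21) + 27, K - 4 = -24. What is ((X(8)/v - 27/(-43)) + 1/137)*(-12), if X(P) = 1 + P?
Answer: -473385/41237 ≈ -11.480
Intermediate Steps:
K = -20 (K = 4 - 24 = -20)
v = 28 (v = (-20 + 21) + 27 = 1 + 27 = 28)
((X(8)/v - 27/(-43)) + 1/137)*(-12) = (((1 + 8)/28 - 27/(-43)) + 1/137)*(-12) = ((9*(1/28) - 27*(-1/43)) + 1/137)*(-12) = ((9/28 + 27/43) + 1/137)*(-12) = (1143/1204 + 1/137)*(-12) = (157795/164948)*(-12) = -473385/41237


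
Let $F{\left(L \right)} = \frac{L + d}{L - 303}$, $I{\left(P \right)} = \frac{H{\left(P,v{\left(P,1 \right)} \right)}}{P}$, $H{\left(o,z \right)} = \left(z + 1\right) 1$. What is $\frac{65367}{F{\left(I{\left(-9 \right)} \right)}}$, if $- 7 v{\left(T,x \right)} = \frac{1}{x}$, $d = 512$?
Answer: $- \frac{83212191}{2150} \approx -38703.0$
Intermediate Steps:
$v{\left(T,x \right)} = - \frac{1}{7 x}$
$H{\left(o,z \right)} = 1 + z$ ($H{\left(o,z \right)} = \left(1 + z\right) 1 = 1 + z$)
$I{\left(P \right)} = \frac{6}{7 P}$ ($I{\left(P \right)} = \frac{1 - \frac{1}{7 \cdot 1}}{P} = \frac{1 - \frac{1}{7}}{P} = \frac{6}{7 P}$)
$F{\left(L \right)} = \frac{512 + L}{-303 + L}$ ($F{\left(L \right)} = \frac{L + 512}{L - 303} = \frac{512 + L}{-303 + L}$)
$\frac{65367}{F{\left(I{\left(-9 \right)} \right)}} = \frac{65367}{\frac{1}{-303 + \frac{6}{7 \left(-9\right)}} \left(512 + \frac{6}{7 \left(-9\right)}\right)} = \frac{65367}{\frac{1}{-303 + \frac{6}{7} \left(- \frac{1}{9}\right)} \left(512 + \frac{6}{7} \left(- \frac{1}{9}\right)\right)} = \frac{65367}{\frac{1}{-303 - \frac{2}{21}} \left(512 - \frac{2}{21}\right)} = \frac{65367}{\frac{1}{- \frac{6365}{21}} \cdot \frac{10750}{21}} = \frac{65367}{\left(- \frac{21}{6365}\right) \frac{10750}{21}} = \frac{65367}{- \frac{2150}{1273}} = 65367 \left(- \frac{1273}{2150}\right) = - \frac{83212191}{2150}$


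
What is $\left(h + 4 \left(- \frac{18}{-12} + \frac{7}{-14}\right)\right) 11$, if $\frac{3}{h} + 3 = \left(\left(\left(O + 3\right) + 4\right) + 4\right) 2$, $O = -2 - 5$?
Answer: $\frac{253}{5} \approx 50.6$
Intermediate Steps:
$O = -7$
$h = \frac{3}{5}$ ($h = \frac{3}{-3 + \left(\left(\left(-7 + 3\right) + 4\right) + 4\right) 2} = \frac{3}{-3 + \left(\left(-4 + 4\right) + 4\right) 2} = \frac{3}{-3 + \left(0 + 4\right) 2} = \frac{3}{-3 + 4 \cdot 2} = \frac{3}{-3 + 8} = \frac{3}{5} \approx 0.6$)
$\left(h + 4 \left(- \frac{18}{-12} + \frac{7}{-14}\right)\right) 11 = \left(\frac{3}{5} + 4 \left(- \frac{18}{-12} + \frac{7}{-14}\right)\right) 11 = \left(\frac{3}{5} + 4 \left(\left(-18\right) \left(- \frac{1}{12}\right) + 7 \left(- \frac{1}{14}\right)\right)\right) 11 = \left(\frac{3}{5} + 4 \left(\frac{3}{2} - \frac{1}{2}\right)\right) 11 = \left(\frac{3}{5} + 4 \cdot 1\right) 11 = \left(\frac{3}{5} + 4\right) 11 = \frac{23}{5} \cdot 11 = \frac{253}{5}$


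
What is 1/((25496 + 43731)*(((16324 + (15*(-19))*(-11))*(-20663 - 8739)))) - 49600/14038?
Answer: -982255758854539819/278002144008063134 ≈ -3.5333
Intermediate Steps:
1/((25496 + 43731)*(((16324 + (15*(-19))*(-11))*(-20663 - 8739)))) - 49600/14038 = 1/(69227*(((16324 - 285*(-11))*(-29402)))) - 49600*1/14038 = 1/(69227*(((16324 + 3135)*(-29402)))) - 24800/7019 = 1/(69227*((19459*(-29402)))) - 24800/7019 = (1/69227)/(-572133518) - 24800/7019 = (1/69227)*(-1/572133518) - 24800/7019 = -1/39607087050586 - 24800/7019 = -982255758854539819/278002144008063134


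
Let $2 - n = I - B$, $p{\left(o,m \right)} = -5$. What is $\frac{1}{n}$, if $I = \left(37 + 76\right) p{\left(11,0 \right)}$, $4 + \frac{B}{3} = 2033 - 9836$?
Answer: $- \frac{1}{22854} \approx -4.3756 \cdot 10^{-5}$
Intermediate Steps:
$B = -23421$ ($B = -12 + 3 \left(2033 - 9836\right) = -12 + 3 \left(-7803\right) = -12 - 23409 = -23421$)
$I = -565$ ($I = \left(37 + 76\right) \left(-5\right) = 113 \left(-5\right) = -565$)
$n = -22854$ ($n = 2 - \left(-565 - -23421\right) = 2 - \left(-565 + 23421\right) = 2 - 22856 = -22854$)
$\frac{1}{n} = \frac{1}{-22854} = - \frac{1}{22854}$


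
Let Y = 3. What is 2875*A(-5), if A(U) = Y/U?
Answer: -1725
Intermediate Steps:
A(U) = 3/U
2875*A(-5) = 2875*(3/(-5)) = 2875*(3*(-⅕)) = 2875*(-⅗) = -1725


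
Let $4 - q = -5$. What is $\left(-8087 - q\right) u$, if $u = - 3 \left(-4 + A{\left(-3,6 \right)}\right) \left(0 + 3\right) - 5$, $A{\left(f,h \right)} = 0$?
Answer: $-250976$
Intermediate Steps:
$q = 9$ ($q = 4 - -5 = 4 + 5 = 9$)
$u = 31$ ($u = - 3 \left(-4 + 0\right) \left(0 + 3\right) - 5 = - 3 \left(\left(-4\right) 3\right) - 5 = \left(-3\right) \left(-12\right) - 5 = 36 - 5 = 31$)
$\left(-8087 - q\right) u = \left(-8087 - 9\right) 31 = \left(-8096\right) 31 = -250976$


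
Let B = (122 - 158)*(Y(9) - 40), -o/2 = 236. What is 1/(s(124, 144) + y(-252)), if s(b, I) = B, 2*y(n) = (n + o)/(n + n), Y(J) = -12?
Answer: 252/471925 ≈ 0.00053398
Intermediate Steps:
o = -472 (o = -2*236 = -472)
B = 1872 (B = (122 - 158)*(-12 - 40) = -36*(-52) = 1872)
y(n) = (-472 + n)/(4*n) (y(n) = ((n - 472)/(n + n))/2 = ((-472 + n)/((2*n)))/2 = ((-472 + n)*(1/(2*n)))/2 = ((-472 + n)/(2*n))/2 = (-472 + n)/(4*n))
s(b, I) = 1872
1/(s(124, 144) + y(-252)) = 1/(1872 + (¼)*(-472 - 252)/(-252)) = 1/(1872 + (¼)*(-1/252)*(-724)) = 1/(1872 + 181/252) = 1/(471925/252) = 252/471925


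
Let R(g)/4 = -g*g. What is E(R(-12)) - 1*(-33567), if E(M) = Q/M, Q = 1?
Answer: 19334591/576 ≈ 33567.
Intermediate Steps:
R(g) = -4*g² (R(g) = 4*(-g*g) = 4*(-g²) = -4*g²)
E(M) = 1/M
E(R(-12)) - 1*(-33567) = 1/(-4*(-12)²) - 1*(-33567) = 1/(-4*144) + 33567 = 1/(-576) + 33567 = -1/576 + 33567 = 19334591/576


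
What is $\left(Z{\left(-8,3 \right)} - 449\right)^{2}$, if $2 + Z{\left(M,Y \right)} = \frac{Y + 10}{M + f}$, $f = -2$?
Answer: $\frac{20457529}{100} \approx 2.0458 \cdot 10^{5}$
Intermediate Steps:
$Z{\left(M,Y \right)} = -2 + \frac{10 + Y}{-2 + M}$ ($Z{\left(M,Y \right)} = -2 + \frac{Y + 10}{M - 2} = -2 + \frac{10 + Y}{-2 + M}$)
$\left(Z{\left(-8,3 \right)} - 449\right)^{2} = \left(\frac{14 + 3 - -16}{-2 - 8} - 449\right)^{2} = \left(\frac{14 + 3 + 16}{-10} - 449\right)^{2} = \left(\left(- \frac{1}{10}\right) 33 - 449\right)^{2} = \left(- \frac{33}{10} - 449\right)^{2} = \left(- \frac{4523}{10}\right)^{2} = \frac{20457529}{100}$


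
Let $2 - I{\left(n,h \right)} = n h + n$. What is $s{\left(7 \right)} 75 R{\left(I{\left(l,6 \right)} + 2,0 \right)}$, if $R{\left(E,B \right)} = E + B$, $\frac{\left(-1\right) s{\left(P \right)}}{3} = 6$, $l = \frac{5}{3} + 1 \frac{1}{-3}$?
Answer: $7200$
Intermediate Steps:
$l = \frac{4}{3}$ ($l = 5 \cdot \frac{1}{3} + 1 \left(- \frac{1}{3}\right) = \frac{5}{3} - \frac{1}{3} = \frac{4}{3} \approx 1.3333$)
$I{\left(n,h \right)} = 2 - n - h n$ ($I{\left(n,h \right)} = 2 - \left(n h + n\right) = 2 - \left(h n + n\right) = 2 - \left(n + h n\right) = 2 - n - h n$)
$s{\left(P \right)} = -18$ ($s{\left(P \right)} = \left(-3\right) 6 = -18$)
$R{\left(E,B \right)} = B + E$
$s{\left(7 \right)} 75 R{\left(I{\left(l,6 \right)} + 2,0 \right)} = \left(-18\right) 75 \left(0 + \left(\left(2 - \frac{4}{3} - 6 \cdot \frac{4}{3}\right) + 2\right)\right) = - 1350 \left(0 + \left(\left(2 - \frac{4}{3} - 8\right) + 2\right)\right) = - 1350 \left(0 + \left(- \frac{22}{3} + 2\right)\right) = - 1350 \left(0 - \frac{16}{3}\right) = \left(-1350\right) \left(- \frac{16}{3}\right) = 7200$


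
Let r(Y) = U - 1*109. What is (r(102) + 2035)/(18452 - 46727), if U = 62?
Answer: -1988/28275 ≈ -0.070309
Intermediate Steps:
r(Y) = -47 (r(Y) = 62 - 1*109 = 62 - 109 = -47)
(r(102) + 2035)/(18452 - 46727) = (-47 + 2035)/(18452 - 46727) = 1988/(-28275) = 1988*(-1/28275) = -1988/28275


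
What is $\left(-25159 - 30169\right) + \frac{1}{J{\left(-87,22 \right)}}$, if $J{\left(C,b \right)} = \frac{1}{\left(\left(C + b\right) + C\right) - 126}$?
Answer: $-55606$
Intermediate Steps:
$J{\left(C,b \right)} = \frac{1}{-126 + b + 2 C}$ ($J{\left(C,b \right)} = \frac{1}{\left(b + 2 C\right) - 126} = \frac{1}{-126 + b + 2 C}$)
$\left(-25159 - 30169\right) + \frac{1}{J{\left(-87,22 \right)}} = \left(-25159 - 30169\right) + \frac{1}{\frac{1}{-126 + 22 + 2 \left(-87\right)}} = -55328 + \frac{1}{\frac{1}{-126 + 22 - 174}} = -55328 + \frac{1}{\frac{1}{-278}} = -55328 + \frac{1}{- \frac{1}{278}} = -55328 - 278 = -55606$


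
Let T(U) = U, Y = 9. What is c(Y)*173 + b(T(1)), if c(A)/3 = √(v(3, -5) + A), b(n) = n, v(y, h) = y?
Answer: 1 + 1038*√3 ≈ 1798.9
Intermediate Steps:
c(A) = 3*√(3 + A)
c(Y)*173 + b(T(1)) = (3*√(3 + 9))*173 + 1 = (3*√12)*173 + 1 = (3*(2*√3))*173 + 1 = (6*√3)*173 + 1 = 1038*√3 + 1 = 1 + 1038*√3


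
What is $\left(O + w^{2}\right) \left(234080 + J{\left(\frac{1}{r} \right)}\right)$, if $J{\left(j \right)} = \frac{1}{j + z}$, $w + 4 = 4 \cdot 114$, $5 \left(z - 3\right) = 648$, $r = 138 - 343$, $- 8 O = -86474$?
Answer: $\frac{5474858309432545}{108728} \approx 5.0354 \cdot 10^{10}$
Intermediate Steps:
$O = \frac{43237}{4}$ ($O = \left(- \frac{1}{8}\right) \left(-86474\right) = \frac{43237}{4} \approx 10809.0$)
$r = -205$
$z = \frac{663}{5}$ ($z = 3 + \frac{1}{5} \cdot 648 = 3 + \frac{648}{5} = \frac{663}{5} \approx 132.6$)
$w = 452$ ($w = -4 + 4 \cdot 114 = -4 + 456 = 452$)
$J{\left(j \right)} = \frac{1}{\frac{663}{5} + j}$ ($J{\left(j \right)} = \frac{1}{j + \frac{663}{5}} = \frac{1}{\frac{663}{5} + j}$)
$\left(O + w^{2}\right) \left(234080 + J{\left(\frac{1}{r} \right)}\right) = \left(\frac{43237}{4} + 452^{2}\right) \left(234080 + \frac{5}{663 + \frac{5}{-205}}\right) = \left(\frac{43237}{4} + 204304\right) \left(234080 + \frac{5}{663 + 5 \left(- \frac{1}{205}\right)}\right) = \frac{860453 \left(234080 + \frac{5}{663 - \frac{1}{41}}\right)}{4} = \frac{860453 \left(234080 + \frac{5}{\frac{27182}{41}}\right)}{4} = \frac{860453 \left(234080 + 5 \cdot \frac{41}{27182}\right)}{4} = \frac{860453 \left(234080 + \frac{205}{27182}\right)}{4} = \frac{860453}{4} \cdot \frac{6362762765}{27182} = \frac{5474858309432545}{108728}$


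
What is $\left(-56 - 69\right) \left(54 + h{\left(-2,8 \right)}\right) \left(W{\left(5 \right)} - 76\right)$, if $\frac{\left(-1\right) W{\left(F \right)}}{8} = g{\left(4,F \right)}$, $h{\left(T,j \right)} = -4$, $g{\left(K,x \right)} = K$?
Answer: $675000$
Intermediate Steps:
$W{\left(F \right)} = -32$ ($W{\left(F \right)} = \left(-8\right) 4 = -32$)
$\left(-56 - 69\right) \left(54 + h{\left(-2,8 \right)}\right) \left(W{\left(5 \right)} - 76\right) = \left(-56 - 69\right) \left(54 - 4\right) \left(-32 - 76\right) = \left(-125\right) 50 \left(-108\right) = \left(-6250\right) \left(-108\right) = 675000$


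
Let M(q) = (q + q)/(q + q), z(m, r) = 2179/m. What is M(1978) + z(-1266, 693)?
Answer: -913/1266 ≈ -0.72117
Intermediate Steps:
M(q) = 1 (M(q) = (2*q)/((2*q)) = (2*q)*(1/(2*q)) = 1)
M(1978) + z(-1266, 693) = 1 + 2179/(-1266) = 1 + 2179*(-1/1266) = 1 - 2179/1266 = -913/1266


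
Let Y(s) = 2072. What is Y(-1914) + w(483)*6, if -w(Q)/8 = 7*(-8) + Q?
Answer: -18424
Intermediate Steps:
w(Q) = 448 - 8*Q (w(Q) = -8*(7*(-8) + Q) = -8*(-56 + Q) = 448 - 8*Q)
Y(-1914) + w(483)*6 = 2072 + (448 - 8*483)*6 = 2072 + (448 - 3864)*6 = 2072 - 3416*6 = 2072 - 20496 = -18424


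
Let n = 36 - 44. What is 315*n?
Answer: -2520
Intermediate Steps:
n = -8
315*n = 315*(-8) = -2520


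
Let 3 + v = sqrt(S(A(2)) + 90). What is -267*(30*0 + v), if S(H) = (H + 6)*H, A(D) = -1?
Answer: 801 - 267*sqrt(85) ≈ -1660.6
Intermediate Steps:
S(H) = H*(6 + H) (S(H) = (6 + H)*H = H*(6 + H))
v = -3 + sqrt(85) (v = -3 + sqrt(-(6 - 1) + 90) = -3 + sqrt(-1*5 + 90) = -3 + sqrt(-5 + 90) = -3 + sqrt(85) ≈ 6.2195)
-267*(30*0 + v) = -267*(30*0 + (-3 + sqrt(85))) = -267*(0 + (-3 + sqrt(85))) = -267*(-3 + sqrt(85)) = 801 - 267*sqrt(85)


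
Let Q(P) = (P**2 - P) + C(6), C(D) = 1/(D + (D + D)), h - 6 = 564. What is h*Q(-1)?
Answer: 3515/3 ≈ 1171.7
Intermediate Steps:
h = 570 (h = 6 + 564 = 570)
C(D) = 1/(3*D) (C(D) = 1/(D + 2*D) = 1/(3*D))
Q(P) = 1/18 + P**2 - P (Q(P) = (P**2 - P) + (1/3)/6 = (P**2 - P) + (1/3)*(1/6) = (P**2 - P) + 1/18 = 1/18 + P**2 - P)
h*Q(-1) = 570*(1/18 + (-1)**2 - 1*(-1)) = 570*(1/18 + 1 + 1) = 570*(37/18) = 3515/3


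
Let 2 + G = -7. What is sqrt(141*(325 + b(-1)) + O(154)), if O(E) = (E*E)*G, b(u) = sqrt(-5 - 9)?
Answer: sqrt(-167619 + 141*I*sqrt(14)) ≈ 0.6443 + 409.41*I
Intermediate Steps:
G = -9 (G = -2 - 7 = -9)
b(u) = I*sqrt(14) (b(u) = sqrt(-14) = I*sqrt(14))
O(E) = -9*E**2 (O(E) = (E*E)*(-9) = E**2*(-9) = -9*E**2)
sqrt(141*(325 + b(-1)) + O(154)) = sqrt(141*(325 + I*sqrt(14)) - 9*154**2) = sqrt((45825 + 141*I*sqrt(14)) - 9*23716) = sqrt((45825 + 141*I*sqrt(14)) - 213444) = sqrt(-167619 + 141*I*sqrt(14))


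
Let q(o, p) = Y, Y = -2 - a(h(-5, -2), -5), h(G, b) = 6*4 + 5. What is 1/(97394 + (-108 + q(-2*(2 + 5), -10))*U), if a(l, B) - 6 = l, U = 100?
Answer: 1/82894 ≈ 1.2064e-5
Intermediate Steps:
h(G, b) = 29 (h(G, b) = 24 + 5 = 29)
a(l, B) = 6 + l
Y = -37 (Y = -2 - (6 + 29) = -2 - 1*35 = -2 - 35 = -37)
q(o, p) = -37
1/(97394 + (-108 + q(-2*(2 + 5), -10))*U) = 1/(97394 + (-108 - 37)*100) = 1/(97394 - 145*100) = 1/(97394 - 14500) = 1/82894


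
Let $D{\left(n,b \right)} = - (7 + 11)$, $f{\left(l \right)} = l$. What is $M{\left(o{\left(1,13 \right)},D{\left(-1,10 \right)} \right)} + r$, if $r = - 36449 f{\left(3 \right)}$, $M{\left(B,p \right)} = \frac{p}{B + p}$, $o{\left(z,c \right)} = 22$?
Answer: $- \frac{218703}{2} \approx -1.0935 \cdot 10^{5}$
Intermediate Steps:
$D{\left(n,b \right)} = -18$ ($D{\left(n,b \right)} = \left(-1\right) 18 = -18$)
$r = -109347$ ($r = \left(-36449\right) 3 = -109347$)
$M{\left(o{\left(1,13 \right)},D{\left(-1,10 \right)} \right)} + r = - \frac{18}{22 - 18} - 109347 = - \frac{18}{4} - 109347 = \left(-18\right) \frac{1}{4} - 109347 = - \frac{9}{2} - 109347 = - \frac{218703}{2}$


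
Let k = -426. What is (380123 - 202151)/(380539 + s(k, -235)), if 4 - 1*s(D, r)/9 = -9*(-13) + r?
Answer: 177972/381637 ≈ 0.46634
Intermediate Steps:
s(D, r) = -1017 - 9*r (s(D, r) = 36 - 9*(-9*(-13) + r) = 36 - 9*(117 + r) = 36 + (-1053 - 9*r) = -1017 - 9*r)
(380123 - 202151)/(380539 + s(k, -235)) = (380123 - 202151)/(380539 + (-1017 - 9*(-235))) = 177972/(380539 + (-1017 + 2115)) = 177972/(380539 + 1098) = 177972/381637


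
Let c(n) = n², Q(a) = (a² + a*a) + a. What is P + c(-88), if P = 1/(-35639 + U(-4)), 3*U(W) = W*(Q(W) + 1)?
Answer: 828863549/107033 ≈ 7744.0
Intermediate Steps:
Q(a) = a + 2*a² (Q(a) = (a² + a²) + a = 2*a² + a = a + 2*a²)
U(W) = W*(1 + W*(1 + 2*W))/3 (U(W) = (W*(W*(1 + 2*W) + 1))/3 = (W*(1 + W*(1 + 2*W)))/3 = W*(1 + W*(1 + 2*W))/3)
P = -3/107033 (P = 1/(-35639 + (⅓)*(-4)*(1 - 4*(1 + 2*(-4)))) = 1/(-35639 + (⅓)*(-4)*(1 - 4*(1 - 8))) = 1/(-35639 + (⅓)*(-4)*(1 - 4*(-7))) = 1/(-35639 + (⅓)*(-4)*(1 + 28)) = 1/(-35639 + (⅓)*(-4)*29) = 1/(-35639 - 116/3) = 1/(-107033/3) = -3/107033 ≈ -2.8029e-5)
P + c(-88) = -3/107033 + (-88)² = -3/107033 + 7744 = 828863549/107033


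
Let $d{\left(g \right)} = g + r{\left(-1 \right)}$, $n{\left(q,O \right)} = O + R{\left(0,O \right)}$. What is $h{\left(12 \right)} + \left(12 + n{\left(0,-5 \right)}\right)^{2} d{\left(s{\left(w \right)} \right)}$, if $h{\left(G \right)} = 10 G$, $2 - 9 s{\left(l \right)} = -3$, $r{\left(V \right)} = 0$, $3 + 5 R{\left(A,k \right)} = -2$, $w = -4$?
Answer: $140$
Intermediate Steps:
$R{\left(A,k \right)} = -1$ ($R{\left(A,k \right)} = - \frac{3}{5} + \frac{1}{5} \left(-2\right) = - \frac{3}{5} - \frac{2}{5} = -1$)
$s{\left(l \right)} = \frac{5}{9}$ ($s{\left(l \right)} = \frac{2}{9} - - \frac{1}{3} = \frac{2}{9} + \frac{1}{3} = \frac{5}{9}$)
$n{\left(q,O \right)} = -1 + O$ ($n{\left(q,O \right)} = O - 1 = -1 + O$)
$d{\left(g \right)} = g$ ($d{\left(g \right)} = g + 0 = g$)
$h{\left(12 \right)} + \left(12 + n{\left(0,-5 \right)}\right)^{2} d{\left(s{\left(w \right)} \right)} = 10 \cdot 12 + \left(12 - 6\right)^{2} \cdot \frac{5}{9} = 120 + \left(12 - 6\right)^{2} \cdot \frac{5}{9} = 120 + 6^{2} \cdot \frac{5}{9} = 120 + 36 \cdot \frac{5}{9} = 120 + 20 = 140$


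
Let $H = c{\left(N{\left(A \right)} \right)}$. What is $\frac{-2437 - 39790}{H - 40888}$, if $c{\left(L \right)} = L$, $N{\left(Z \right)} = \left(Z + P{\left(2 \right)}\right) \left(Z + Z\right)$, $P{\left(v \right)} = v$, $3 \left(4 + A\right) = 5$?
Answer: $\frac{380043}{367978} \approx 1.0328$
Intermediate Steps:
$A = - \frac{7}{3}$ ($A = -4 + \frac{1}{3} \cdot 5 = -4 + \frac{5}{3} = - \frac{7}{3} \approx -2.3333$)
$N{\left(Z \right)} = 2 Z \left(2 + Z\right)$ ($N{\left(Z \right)} = \left(Z + 2\right) \left(Z + Z\right) = \left(2 + Z\right) 2 Z = 2 Z \left(2 + Z\right)$)
$H = \frac{14}{9}$ ($H = 2 \left(- \frac{7}{3}\right) \left(2 - \frac{7}{3}\right) = 2 \left(- \frac{7}{3}\right) \left(- \frac{1}{3}\right) = \frac{14}{9} \approx 1.5556$)
$\frac{-2437 - 39790}{H - 40888} = \frac{-2437 - 39790}{\frac{14}{9} - 40888} = - \frac{42227}{- \frac{367978}{9}} = \left(-42227\right) \left(- \frac{9}{367978}\right) = \frac{380043}{367978}$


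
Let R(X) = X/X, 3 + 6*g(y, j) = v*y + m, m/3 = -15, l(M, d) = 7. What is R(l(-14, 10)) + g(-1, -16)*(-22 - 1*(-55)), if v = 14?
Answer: -340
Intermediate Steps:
m = -45 (m = 3*(-15) = -45)
g(y, j) = -8 + 7*y/3 (g(y, j) = -½ + (14*y - 45)/6 = -½ + (-45 + 14*y)/6 = -½ + (-15/2 + 7*y/3) = -8 + 7*y/3)
R(X) = 1
R(l(-14, 10)) + g(-1, -16)*(-22 - 1*(-55)) = 1 + (-8 + (7/3)*(-1))*(-22 - 1*(-55)) = 1 + (-8 - 7/3)*(-22 + 55) = 1 - 31/3*33 = 1 - 341 = -340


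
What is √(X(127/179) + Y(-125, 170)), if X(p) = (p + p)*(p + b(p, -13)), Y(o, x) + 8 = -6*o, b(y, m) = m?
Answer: √23215622/179 ≈ 26.918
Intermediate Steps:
Y(o, x) = -8 - 6*o
X(p) = 2*p*(-13 + p) (X(p) = (p + p)*(p - 13) = (2*p)*(-13 + p) = 2*p*(-13 + p))
√(X(127/179) + Y(-125, 170)) = √(2*(127/179)*(-13 + 127/179) + (-8 - 6*(-125))) = √(2*(127*(1/179))*(-13 + 127*(1/179)) + (-8 + 750)) = √(2*(127/179)*(-13 + 127/179) + 742) = √(2*(127/179)*(-2200/179) + 742) = √(-558800/32041 + 742) = √(23215622/32041) = √23215622/179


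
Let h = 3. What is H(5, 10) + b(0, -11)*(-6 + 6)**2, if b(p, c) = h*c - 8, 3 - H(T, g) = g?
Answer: -7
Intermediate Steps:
H(T, g) = 3 - g
b(p, c) = -8 + 3*c (b(p, c) = 3*c - 8 = -8 + 3*c)
H(5, 10) + b(0, -11)*(-6 + 6)**2 = (3 - 1*10) + (-8 + 3*(-11))*(-6 + 6)**2 = (3 - 10) + (-8 - 33)*0**2 = -7 - 41*0 = -7 + 0 = -7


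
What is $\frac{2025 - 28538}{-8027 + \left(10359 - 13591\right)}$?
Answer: $\frac{26513}{11259} \approx 2.3548$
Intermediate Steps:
$\frac{2025 - 28538}{-8027 + \left(10359 - 13591\right)} = - \frac{26513}{-8027 + \left(10359 - 13591\right)} = - \frac{26513}{-8027 - 3232} = - \frac{26513}{-11259} = \left(-26513\right) \left(- \frac{1}{11259}\right) = \frac{26513}{11259}$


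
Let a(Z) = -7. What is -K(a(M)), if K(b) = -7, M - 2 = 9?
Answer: 7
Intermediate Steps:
M = 11 (M = 2 + 9 = 11)
-K(a(M)) = -1*(-7) = 7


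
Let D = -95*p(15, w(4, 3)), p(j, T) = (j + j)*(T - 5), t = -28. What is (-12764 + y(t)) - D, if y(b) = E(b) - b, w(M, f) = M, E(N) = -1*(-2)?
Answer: -15584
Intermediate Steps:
E(N) = 2
p(j, T) = 2*j*(-5 + T) (p(j, T) = (2*j)*(-5 + T) = 2*j*(-5 + T))
y(b) = 2 - b
D = 2850 (D = -190*15*(-5 + 4) = -190*15*(-1) = -95*(-30) = 2850)
(-12764 + y(t)) - D = (-12764 + (2 - 1*(-28))) - 1*2850 = (-12764 + (2 + 28)) - 2850 = (-12764 + 30) - 2850 = -12734 - 2850 = -15584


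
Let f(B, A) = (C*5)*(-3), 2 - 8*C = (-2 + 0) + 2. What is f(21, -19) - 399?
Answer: -1611/4 ≈ -402.75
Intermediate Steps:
C = ¼ (C = ¼ - ((-2 + 0) + 2)/8 = ¼ - (-2 + 2)/8 = ¼ - ⅛*0 = ¼ + 0 = ¼ ≈ 0.25000)
f(B, A) = -15/4 (f(B, A) = ((¼)*5)*(-3) = (5/4)*(-3) = -15/4)
f(21, -19) - 399 = -15/4 - 399 = -1611/4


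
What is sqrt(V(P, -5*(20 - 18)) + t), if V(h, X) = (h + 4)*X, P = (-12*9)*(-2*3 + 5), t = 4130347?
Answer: 3*sqrt(458803) ≈ 2032.1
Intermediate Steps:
P = 108 (P = -108*(-6 + 5) = -108*(-1) = 108)
V(h, X) = X*(4 + h) (V(h, X) = (4 + h)*X = X*(4 + h))
sqrt(V(P, -5*(20 - 18)) + t) = sqrt((-5*(20 - 18))*(4 + 108) + 4130347) = sqrt(-5*2*112 + 4130347) = sqrt(-10*112 + 4130347) = sqrt(-1120 + 4130347) = sqrt(4129227) = 3*sqrt(458803)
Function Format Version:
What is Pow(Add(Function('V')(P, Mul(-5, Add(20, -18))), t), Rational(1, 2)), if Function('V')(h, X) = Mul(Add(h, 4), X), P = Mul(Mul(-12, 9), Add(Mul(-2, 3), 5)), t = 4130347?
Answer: Mul(3, Pow(458803, Rational(1, 2))) ≈ 2032.1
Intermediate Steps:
P = 108 (P = Mul(-108, Add(-6, 5)) = Mul(-108, -1) = 108)
Function('V')(h, X) = Mul(X, Add(4, h)) (Function('V')(h, X) = Mul(Add(4, h), X) = Mul(X, Add(4, h)))
Pow(Add(Function('V')(P, Mul(-5, Add(20, -18))), t), Rational(1, 2)) = Pow(Add(Mul(Mul(-5, Add(20, -18)), Add(4, 108)), 4130347), Rational(1, 2)) = Pow(Add(Mul(Mul(-5, 2), 112), 4130347), Rational(1, 2)) = Pow(Add(Mul(-10, 112), 4130347), Rational(1, 2)) = Pow(Add(-1120, 4130347), Rational(1, 2)) = Pow(4129227, Rational(1, 2)) = Mul(3, Pow(458803, Rational(1, 2)))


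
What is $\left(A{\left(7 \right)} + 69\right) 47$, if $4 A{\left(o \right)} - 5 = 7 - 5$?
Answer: $\frac{13301}{4} \approx 3325.3$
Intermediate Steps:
$A{\left(o \right)} = \frac{7}{4}$ ($A{\left(o \right)} = \frac{5}{4} + \frac{7 - 5}{4} = \frac{5}{4} + \frac{1}{4} \cdot 2 = \frac{5}{4} + \frac{1}{2} = \frac{7}{4}$)
$\left(A{\left(7 \right)} + 69\right) 47 = \left(\frac{7}{4} + 69\right) 47 = \frac{283}{4} \cdot 47 = \frac{13301}{4}$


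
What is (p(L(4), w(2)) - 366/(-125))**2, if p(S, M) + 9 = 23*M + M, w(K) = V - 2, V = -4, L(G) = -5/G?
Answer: 351900081/15625 ≈ 22522.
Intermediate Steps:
w(K) = -6 (w(K) = -4 - 2 = -6)
p(S, M) = -9 + 24*M (p(S, M) = -9 + (23*M + M) = -9 + 24*M)
(p(L(4), w(2)) - 366/(-125))**2 = ((-9 + 24*(-6)) - 366/(-125))**2 = ((-9 - 144) - 366*(-1/125))**2 = (-153 + 366/125)**2 = (-18759/125)**2 = 351900081/15625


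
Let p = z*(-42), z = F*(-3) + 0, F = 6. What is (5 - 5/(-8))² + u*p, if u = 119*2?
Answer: 11517417/64 ≈ 1.7996e+5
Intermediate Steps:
z = -18 (z = 6*(-3) + 0 = -18 + 0 = -18)
u = 238
p = 756 (p = -18*(-42) = 756)
(5 - 5/(-8))² + u*p = (5 - 5/(-8))² + 238*756 = (5 - 5*(-⅛))² + 179928 = (5 + 5/8)² + 179928 = (45/8)² + 179928 = 2025/64 + 179928 = 11517417/64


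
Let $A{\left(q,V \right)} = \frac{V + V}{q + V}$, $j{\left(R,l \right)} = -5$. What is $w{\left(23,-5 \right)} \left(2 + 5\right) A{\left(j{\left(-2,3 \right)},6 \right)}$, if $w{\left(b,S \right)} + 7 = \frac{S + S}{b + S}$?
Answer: $- \frac{1904}{3} \approx -634.67$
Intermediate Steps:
$A{\left(q,V \right)} = \frac{2 V}{V + q}$
$w{\left(b,S \right)} = -7 + \frac{2 S}{S + b}$ ($w{\left(b,S \right)} = -7 + \frac{S + S}{b + S} = -7 + \frac{2 S}{S + b}$)
$w{\left(23,-5 \right)} \left(2 + 5\right) A{\left(j{\left(-2,3 \right)},6 \right)} = \frac{\left(-7\right) 23 - -25}{-5 + 23} \left(2 + 5\right) 2 \cdot 6 \frac{1}{6 - 5} = \frac{-161 + 25}{18} \cdot 7 \cdot 2 \cdot 6 \cdot 1^{-1} = \frac{1}{18} \left(-136\right) 7 \cdot 2 \cdot 6 \cdot 1 = - \frac{68 \cdot 7 \cdot 12}{9} = \left(- \frac{68}{9}\right) 84 = - \frac{1904}{3}$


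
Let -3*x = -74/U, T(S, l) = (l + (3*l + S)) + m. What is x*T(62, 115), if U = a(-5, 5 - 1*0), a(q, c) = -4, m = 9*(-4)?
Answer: -2997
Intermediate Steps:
m = -36
U = -4
T(S, l) = -36 + S + 4*l (T(S, l) = (l + (3*l + S)) - 36 = (l + (S + 3*l)) - 36 = (S + 4*l) - 36 = -36 + S + 4*l)
x = -37/6 (x = -(-74)/(3*(-4)) = -(-74)*(-1)/(3*4) = -⅓*37/2 = -37/6 ≈ -6.1667)
x*T(62, 115) = -37*(-36 + 62 + 4*115)/6 = -37*(-36 + 62 + 460)/6 = -37/6*486 = -2997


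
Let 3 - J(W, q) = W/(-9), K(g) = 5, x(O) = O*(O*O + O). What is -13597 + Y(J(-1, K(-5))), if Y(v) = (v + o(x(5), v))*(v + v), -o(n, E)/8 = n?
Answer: -1661605/81 ≈ -20514.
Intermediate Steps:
x(O) = O*(O + O**2) (x(O) = O*(O**2 + O) = O*(O + O**2))
o(n, E) = -8*n
J(W, q) = 3 + W/9 (J(W, q) = 3 - W/(-9) = 3 - W*(-1)/9 = 3 - (-1)*W/9 = 3 + W/9)
Y(v) = 2*v*(-1200 + v) (Y(v) = (v - 8*5**2*(1 + 5))*(v + v) = (v - 200*6)*(2*v) = (v - 8*150)*(2*v) = (v - 1200)*(2*v) = (-1200 + v)*(2*v) = 2*v*(-1200 + v))
-13597 + Y(J(-1, K(-5))) = -13597 + 2*(3 + (1/9)*(-1))*(-1200 + (3 + (1/9)*(-1))) = -13597 + 2*(3 - 1/9)*(-1200 + (3 - 1/9)) = -13597 + 2*(26/9)*(-1200 + 26/9) = -13597 + 2*(26/9)*(-10774/9) = -13597 - 560248/81 = -1661605/81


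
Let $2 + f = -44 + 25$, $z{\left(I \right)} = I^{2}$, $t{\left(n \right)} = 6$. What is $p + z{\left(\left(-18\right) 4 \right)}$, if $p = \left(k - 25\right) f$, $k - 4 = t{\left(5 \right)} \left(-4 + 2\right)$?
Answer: $5877$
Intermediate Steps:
$k = -8$ ($k = 4 + 6 \left(-4 + 2\right) = 4 + 6 \left(-2\right) = 4 - 12 = -8$)
$f = -21$ ($f = -2 + \left(-44 + 25\right) = -2 - 19 = -21$)
$p = 693$ ($p = \left(-8 - 25\right) \left(-21\right) = \left(-33\right) \left(-21\right) = 693$)
$p + z{\left(\left(-18\right) 4 \right)} = 693 + \left(\left(-18\right) 4\right)^{2} = 693 + \left(-72\right)^{2} = 693 + 5184 = 5877$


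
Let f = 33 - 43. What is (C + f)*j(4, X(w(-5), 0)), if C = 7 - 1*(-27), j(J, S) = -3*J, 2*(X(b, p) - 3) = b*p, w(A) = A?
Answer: -288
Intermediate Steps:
X(b, p) = 3 + b*p/2 (X(b, p) = 3 + (b*p)/2 = 3 + b*p/2)
C = 34 (C = 7 + 27 = 34)
f = -10
(C + f)*j(4, X(w(-5), 0)) = (34 - 10)*(-3*4) = 24*(-12) = -288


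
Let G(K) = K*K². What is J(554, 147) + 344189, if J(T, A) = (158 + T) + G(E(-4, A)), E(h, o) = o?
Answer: 3521424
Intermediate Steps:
G(K) = K³
J(T, A) = 158 + T + A³ (J(T, A) = (158 + T) + A³ = 158 + T + A³)
J(554, 147) + 344189 = (158 + 554 + 147³) + 344189 = (158 + 554 + 3176523) + 344189 = 3177235 + 344189 = 3521424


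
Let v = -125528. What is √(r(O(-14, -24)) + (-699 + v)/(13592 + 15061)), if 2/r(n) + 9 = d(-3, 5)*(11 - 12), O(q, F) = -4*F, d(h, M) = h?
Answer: I*√3890447034/28653 ≈ 2.1769*I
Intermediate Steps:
r(n) = -⅓ (r(n) = 2/(-9 - 3*(11 - 12)) = 2/(-9 - 3*(-1)) = 2/(-9 + 3) = 2/(-6) = 2*(-⅙) = -⅓)
√(r(O(-14, -24)) + (-699 + v)/(13592 + 15061)) = √(-⅓ + (-699 - 125528)/(13592 + 15061)) = √(-⅓ - 126227/28653) = √(-135778/28653) = I*√3890447034/28653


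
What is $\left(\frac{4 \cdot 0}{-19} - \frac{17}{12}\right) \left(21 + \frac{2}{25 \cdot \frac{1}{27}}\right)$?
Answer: $- \frac{3281}{100} \approx -32.81$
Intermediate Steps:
$\left(\frac{4 \cdot 0}{-19} - \frac{17}{12}\right) \left(21 + \frac{2}{25 \cdot \frac{1}{27}}\right) = \left(0 \left(- \frac{1}{19}\right) - \frac{17}{12}\right) \left(21 + \frac{2}{25 \cdot \frac{1}{27}}\right) = \left(0 - \frac{17}{12}\right) \left(21 + \frac{2}{\frac{25}{27}}\right) = - \frac{17 \left(21 + 2 \cdot \frac{27}{25}\right)}{12} = - \frac{17 \left(21 + \frac{54}{25}\right)}{12} = \left(- \frac{17}{12}\right) \frac{579}{25} = - \frac{3281}{100}$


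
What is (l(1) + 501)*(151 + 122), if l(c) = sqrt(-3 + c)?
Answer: 136773 + 273*I*sqrt(2) ≈ 1.3677e+5 + 386.08*I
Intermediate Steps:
(l(1) + 501)*(151 + 122) = (sqrt(-3 + 1) + 501)*(151 + 122) = (sqrt(-2) + 501)*273 = (I*sqrt(2) + 501)*273 = (501 + I*sqrt(2))*273 = 136773 + 273*I*sqrt(2)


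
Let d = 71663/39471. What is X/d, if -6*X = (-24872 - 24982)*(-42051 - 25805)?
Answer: -22254361758384/71663 ≈ -3.1054e+8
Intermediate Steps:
d = 71663/39471 (d = 71663*(1/39471) = 71663/39471 ≈ 1.8156)
X = -563815504 (X = -(-24872 - 24982)*(-42051 - 25805)/6 = -(-8309)*(-67856) = -⅙*3382893024 = -563815504)
X/d = -563815504/71663/39471 = -563815504*39471/71663 = -22254361758384/71663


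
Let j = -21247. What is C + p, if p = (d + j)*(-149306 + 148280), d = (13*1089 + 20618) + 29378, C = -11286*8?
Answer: -44111844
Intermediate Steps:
C = -90288
d = 64153 (d = (14157 + 20618) + 29378 = 34775 + 29378 = 64153)
p = -44021556 (p = (64153 - 21247)*(-149306 + 148280) = 42906*(-1026) = -44021556)
C + p = -90288 - 44021556 = -44111844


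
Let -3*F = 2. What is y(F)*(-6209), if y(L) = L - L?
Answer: 0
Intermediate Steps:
F = -⅔ (F = -⅓*2 = -⅔ ≈ -0.66667)
y(L) = 0
y(F)*(-6209) = 0*(-6209) = 0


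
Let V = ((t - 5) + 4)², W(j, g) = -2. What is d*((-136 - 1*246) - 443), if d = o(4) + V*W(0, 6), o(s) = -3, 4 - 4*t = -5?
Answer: 40425/8 ≈ 5053.1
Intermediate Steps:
t = 9/4 (t = 1 - ¼*(-5) = 1 + 5/4 = 9/4 ≈ 2.2500)
V = 25/16 (V = ((9/4 - 5) + 4)² = (-11/4 + 4)² = (5/4)² = 25/16 ≈ 1.5625)
d = -49/8 (d = -3 + (25/16)*(-2) = -3 - 25/8 = -49/8 ≈ -6.1250)
d*((-136 - 1*246) - 443) = -49*((-136 - 1*246) - 443)/8 = -49*((-136 - 246) - 443)/8 = -49*(-382 - 443)/8 = -49/8*(-825) = 40425/8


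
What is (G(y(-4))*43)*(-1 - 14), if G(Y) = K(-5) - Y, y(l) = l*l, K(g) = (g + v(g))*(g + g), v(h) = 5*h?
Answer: -183180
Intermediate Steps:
K(g) = 12*g² (K(g) = (g + 5*g)*(g + g) = (6*g)*(2*g) = 12*g²)
y(l) = l²
G(Y) = 300 - Y (G(Y) = 12*(-5)² - Y = 12*25 - Y = 300 - Y)
(G(y(-4))*43)*(-1 - 14) = ((300 - 1*(-4)²)*43)*(-1 - 14) = ((300 - 1*16)*43)*(-15) = ((300 - 16)*43)*(-15) = (284*43)*(-15) = 12212*(-15) = -183180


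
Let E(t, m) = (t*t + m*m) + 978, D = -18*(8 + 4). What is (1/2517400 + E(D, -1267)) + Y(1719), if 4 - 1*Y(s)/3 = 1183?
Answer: 4152164316401/2517400 ≈ 1.6494e+6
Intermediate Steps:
Y(s) = -3537 (Y(s) = 12 - 3*1183 = 12 - 3549 = -3537)
D = -216 (D = -18*12 = -216)
E(t, m) = 978 + m² + t² (E(t, m) = (t² + m²) + 978 = (m² + t²) + 978 = 978 + m² + t²)
(1/2517400 + E(D, -1267)) + Y(1719) = (1/2517400 + (978 + (-1267)² + (-216)²)) - 3537 = (1/2517400 + (978 + 1605289 + 46656)) - 3537 = (1/2517400 + 1652923) - 3537 = 4161068360201/2517400 - 3537 = 4152164316401/2517400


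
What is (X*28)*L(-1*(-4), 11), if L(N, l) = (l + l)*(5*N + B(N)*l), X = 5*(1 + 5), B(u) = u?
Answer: 1182720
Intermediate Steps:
X = 30 (X = 5*6 = 30)
L(N, l) = 2*l*(5*N + N*l) (L(N, l) = (l + l)*(5*N + N*l) = (2*l)*(5*N + N*l) = 2*l*(5*N + N*l))
(X*28)*L(-1*(-4), 11) = (30*28)*(2*(-1*(-4))*11*(5 + 11)) = 840*(2*4*11*16) = 840*1408 = 1182720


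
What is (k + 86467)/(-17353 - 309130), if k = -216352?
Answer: 129885/326483 ≈ 0.39783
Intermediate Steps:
(k + 86467)/(-17353 - 309130) = (-216352 + 86467)/(-17353 - 309130) = -129885/(-326483) = -129885*(-1/326483) = 129885/326483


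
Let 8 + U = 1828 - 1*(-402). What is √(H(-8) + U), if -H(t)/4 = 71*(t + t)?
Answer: √6766 ≈ 82.256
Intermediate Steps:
H(t) = -568*t (H(t) = -284*(t + t) = -284*2*t = -568*t)
U = 2222 (U = -8 + (1828 - 1*(-402)) = -8 + (1828 + 402) = -8 + 2230 = 2222)
√(H(-8) + U) = √(-568*(-8) + 2222) = √(4544 + 2222) = √6766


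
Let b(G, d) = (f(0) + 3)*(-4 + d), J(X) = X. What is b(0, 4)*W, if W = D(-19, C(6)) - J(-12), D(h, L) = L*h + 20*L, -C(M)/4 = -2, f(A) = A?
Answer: 0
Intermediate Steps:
b(G, d) = -12 + 3*d (b(G, d) = (0 + 3)*(-4 + d) = 3*(-4 + d) = -12 + 3*d)
C(M) = 8 (C(M) = -4*(-2) = 8)
D(h, L) = 20*L + L*h
W = 20 (W = 8*(20 - 19) - 1*(-12) = 8*1 + 12 = 8 + 12 = 20)
b(0, 4)*W = (-12 + 3*4)*20 = (-12 + 12)*20 = 0*20 = 0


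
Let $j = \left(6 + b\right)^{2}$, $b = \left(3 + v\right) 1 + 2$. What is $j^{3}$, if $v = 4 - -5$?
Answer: $64000000$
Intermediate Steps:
$v = 9$ ($v = 4 + 5 = 9$)
$b = 14$ ($b = \left(3 + 9\right) 1 + 2 = 12 \cdot 1 + 2 = 12 + 2 = 14$)
$j = 400$ ($j = \left(6 + 14\right)^{2} = 20^{2} = 400$)
$j^{3} = 400^{3} = 64000000$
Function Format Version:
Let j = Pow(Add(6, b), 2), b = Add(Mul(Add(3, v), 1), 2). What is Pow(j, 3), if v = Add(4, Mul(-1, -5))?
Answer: 64000000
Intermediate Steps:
v = 9 (v = Add(4, 5) = 9)
b = 14 (b = Add(Mul(Add(3, 9), 1), 2) = Add(Mul(12, 1), 2) = Add(12, 2) = 14)
j = 400 (j = Pow(Add(6, 14), 2) = Pow(20, 2) = 400)
Pow(j, 3) = Pow(400, 3) = 64000000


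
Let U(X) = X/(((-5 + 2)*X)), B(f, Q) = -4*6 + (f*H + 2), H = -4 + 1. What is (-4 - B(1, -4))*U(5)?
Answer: -7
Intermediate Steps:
H = -3
B(f, Q) = -22 - 3*f (B(f, Q) = -4*6 + (f*(-3) + 2) = -24 + (-3*f + 2) = -24 + (2 - 3*f) = -22 - 3*f)
U(X) = -⅓ (U(X) = X/((-3*X)) = X*(-1/(3*X)) = -⅓)
(-4 - B(1, -4))*U(5) = (-4 - (-22 - 3*1))*(-⅓) = (-4 - (-22 - 3))*(-⅓) = (-4 - 1*(-25))*(-⅓) = (-4 + 25)*(-⅓) = 21*(-⅓) = -7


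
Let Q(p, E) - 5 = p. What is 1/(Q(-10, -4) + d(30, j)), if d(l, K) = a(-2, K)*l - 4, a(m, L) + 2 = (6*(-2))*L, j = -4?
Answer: 1/1371 ≈ 0.00072939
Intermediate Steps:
a(m, L) = -2 - 12*L (a(m, L) = -2 + (6*(-2))*L = -2 - 12*L)
d(l, K) = -4 + l*(-2 - 12*K) (d(l, K) = (-2 - 12*K)*l - 4 = l*(-2 - 12*K) - 4 = -4 + l*(-2 - 12*K))
Q(p, E) = 5 + p
1/(Q(-10, -4) + d(30, j)) = 1/((5 - 10) + (-4 - 2*30*(1 + 6*(-4)))) = 1/(-5 + (-4 - 2*30*(1 - 24))) = 1/(-5 + (-4 - 2*30*(-23))) = 1/(-5 + (-4 + 1380)) = 1/(-5 + 1376) = 1/1371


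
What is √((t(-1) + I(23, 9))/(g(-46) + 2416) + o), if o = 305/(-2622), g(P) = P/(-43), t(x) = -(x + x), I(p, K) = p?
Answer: I*√491910260404785/68128737 ≈ 0.32555*I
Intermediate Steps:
t(x) = -2*x
g(P) = -P/43 (g(P) = P*(-1/43) = -P/43)
o = -305/2622 (o = 305*(-1/2622) = -305/2622 ≈ -0.11632)
√((t(-1) + I(23, 9))/(g(-46) + 2416) + o) = √((-2*(-1) + 23)/(-1/43*(-46) + 2416) - 305/2622) = √((2 + 23)/(46/43 + 2416) - 305/2622) = √(25/(103934/43) - 305/2622) = √(25*(43/103934) - 305/2622) = √(1075/103934 - 305/2622) = √(-7220305/68128737) = I*√491910260404785/68128737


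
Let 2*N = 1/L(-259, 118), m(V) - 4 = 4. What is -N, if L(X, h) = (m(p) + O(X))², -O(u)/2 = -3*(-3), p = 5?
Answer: -1/200 ≈ -0.0050000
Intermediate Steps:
O(u) = -18 (O(u) = -(-6)*(-3) = -2*9 = -18)
m(V) = 8 (m(V) = 4 + 4 = 8)
L(X, h) = 100 (L(X, h) = (8 - 18)² = (-10)² = 100)
N = 1/200 (N = (½)/100 = (½)*(1/100) = 1/200 ≈ 0.0050000)
-N = -1*1/200 = -1/200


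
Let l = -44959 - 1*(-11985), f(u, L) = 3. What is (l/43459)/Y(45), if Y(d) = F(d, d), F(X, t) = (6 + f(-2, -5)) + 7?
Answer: -16487/347672 ≈ -0.047421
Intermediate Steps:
l = -32974 (l = -44959 + 11985 = -32974)
F(X, t) = 16 (F(X, t) = (6 + 3) + 7 = 9 + 7 = 16)
Y(d) = 16
(l/43459)/Y(45) = -32974/43459/16 = -32974*1/43459*(1/16) = -32974/43459*1/16 = -16487/347672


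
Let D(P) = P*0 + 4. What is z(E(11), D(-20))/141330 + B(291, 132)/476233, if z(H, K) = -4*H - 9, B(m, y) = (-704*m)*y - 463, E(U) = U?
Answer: -3821943319979/67306009890 ≈ -56.785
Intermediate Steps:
D(P) = 4 (D(P) = 0 + 4 = 4)
B(m, y) = -463 - 704*m*y (B(m, y) = -704*m*y - 463 = -463 - 704*m*y)
z(H, K) = -9 - 4*H
z(E(11), D(-20))/141330 + B(291, 132)/476233 = (-9 - 4*11)/141330 + (-463 - 704*291*132)/476233 = (-9 - 44)*(1/141330) + (-463 - 27042048)*(1/476233) = -53*1/141330 - 27042511*1/476233 = -53/141330 - 27042511/476233 = -3821943319979/67306009890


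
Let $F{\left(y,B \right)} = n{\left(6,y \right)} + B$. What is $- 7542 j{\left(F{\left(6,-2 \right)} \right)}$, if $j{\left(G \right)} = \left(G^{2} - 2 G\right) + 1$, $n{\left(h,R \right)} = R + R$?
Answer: $-610902$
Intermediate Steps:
$n{\left(h,R \right)} = 2 R$
$F{\left(y,B \right)} = B + 2 y$ ($F{\left(y,B \right)} = 2 y + B = B + 2 y$)
$j{\left(G \right)} = 1 + G^{2} - 2 G$
$- 7542 j{\left(F{\left(6,-2 \right)} \right)} = - 7542 \left(1 + \left(-2 + 2 \cdot 6\right)^{2} - 2 \left(-2 + 2 \cdot 6\right)\right) = - 7542 \left(1 + \left(-2 + 12\right)^{2} - 2 \left(-2 + 12\right)\right) = - 7542 \left(1 + 10^{2} - 20\right) = - 7542 \left(1 + 100 - 20\right) = \left(-7542\right) 81 = -610902$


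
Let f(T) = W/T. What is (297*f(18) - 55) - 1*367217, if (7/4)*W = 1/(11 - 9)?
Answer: -2570871/7 ≈ -3.6727e+5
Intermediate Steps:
W = 2/7 (W = 4/(7*(11 - 9)) = (4/7)/2 = (4/7)*(½) = 2/7 ≈ 0.28571)
f(T) = 2/(7*T)
(297*f(18) - 55) - 1*367217 = (297*((2/7)/18) - 55) - 1*367217 = (297*((2/7)*(1/18)) - 55) - 367217 = (297*(1/63) - 55) - 367217 = (33/7 - 55) - 367217 = -352/7 - 367217 = -2570871/7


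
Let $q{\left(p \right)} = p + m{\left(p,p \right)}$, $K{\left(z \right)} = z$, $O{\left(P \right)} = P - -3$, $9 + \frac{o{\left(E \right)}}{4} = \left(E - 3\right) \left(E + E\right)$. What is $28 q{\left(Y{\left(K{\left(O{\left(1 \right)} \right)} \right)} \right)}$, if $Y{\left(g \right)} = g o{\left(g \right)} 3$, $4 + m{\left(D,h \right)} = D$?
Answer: $-2800$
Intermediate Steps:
$o{\left(E \right)} = -36 + 8 E \left(-3 + E\right)$ ($o{\left(E \right)} = -36 + 4 \left(E - 3\right) \left(E + E\right) = -36 + 4 \left(-3 + E\right) 2 E = -36 + 4 \cdot 2 E \left(-3 + E\right) = -36 + 8 E \left(-3 + E\right)$)
$O{\left(P \right)} = 3 + P$ ($O{\left(P \right)} = P + 3 = 3 + P$)
$m{\left(D,h \right)} = -4 + D$
$Y{\left(g \right)} = 3 g \left(-36 - 24 g + 8 g^{2}\right)$ ($Y{\left(g \right)} = g \left(-36 - 24 g + 8 g^{2}\right) 3 = 3 g \left(-36 - 24 g + 8 g^{2}\right)$)
$q{\left(p \right)} = -4 + 2 p$ ($q{\left(p \right)} = p + \left(-4 + p\right) = -4 + 2 p$)
$28 q{\left(Y{\left(K{\left(O{\left(1 \right)} \right)} \right)} \right)} = 28 \left(-4 + 2 \cdot 12 \left(3 + 1\right) \left(-9 - 6 \left(3 + 1\right) + 2 \left(3 + 1\right)^{2}\right)\right) = 28 \left(-4 + 2 \cdot 12 \cdot 4 \left(-9 - 24 + 2 \cdot 4^{2}\right)\right) = 28 \left(-4 + 2 \cdot 12 \cdot 4 \left(-9 - 24 + 2 \cdot 16\right)\right) = 28 \left(-4 + 2 \cdot 12 \cdot 4 \left(-9 - 24 + 32\right)\right) = 28 \left(-4 + 2 \cdot 12 \cdot 4 \left(-1\right)\right) = 28 \left(-4 + 2 \left(-48\right)\right) = 28 \left(-4 - 96\right) = 28 \left(-100\right) = -2800$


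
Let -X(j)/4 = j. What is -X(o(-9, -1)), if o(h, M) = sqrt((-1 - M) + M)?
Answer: 4*I ≈ 4.0*I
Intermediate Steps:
o(h, M) = I (o(h, M) = sqrt(-1) = I)
X(j) = -4*j
-X(o(-9, -1)) = -(-4)*I = 4*I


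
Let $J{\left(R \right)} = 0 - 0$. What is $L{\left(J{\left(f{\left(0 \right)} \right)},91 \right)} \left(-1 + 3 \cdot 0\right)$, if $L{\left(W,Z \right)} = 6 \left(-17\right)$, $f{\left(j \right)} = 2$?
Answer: $102$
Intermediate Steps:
$J{\left(R \right)} = 0$ ($J{\left(R \right)} = 0 + 0 = 0$)
$L{\left(W,Z \right)} = -102$
$L{\left(J{\left(f{\left(0 \right)} \right)},91 \right)} \left(-1 + 3 \cdot 0\right) = - 102 \left(-1 + 3 \cdot 0\right) = - 102 \left(-1 + 0\right) = \left(-102\right) \left(-1\right) = 102$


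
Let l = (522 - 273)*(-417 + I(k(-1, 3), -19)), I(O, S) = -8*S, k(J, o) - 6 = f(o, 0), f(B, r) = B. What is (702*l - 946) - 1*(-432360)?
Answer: -45890056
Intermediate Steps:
k(J, o) = 6 + o
l = -65985 (l = (522 - 273)*(-417 - 8*(-19)) = 249*(-417 + 152) = 249*(-265) = -65985)
(702*l - 946) - 1*(-432360) = (702*(-65985) - 946) - 1*(-432360) = (-46321470 - 946) + 432360 = -46322416 + 432360 = -45890056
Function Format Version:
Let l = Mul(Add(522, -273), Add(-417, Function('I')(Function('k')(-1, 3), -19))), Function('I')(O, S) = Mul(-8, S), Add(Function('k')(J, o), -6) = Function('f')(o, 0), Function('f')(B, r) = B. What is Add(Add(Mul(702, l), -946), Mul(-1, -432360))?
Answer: -45890056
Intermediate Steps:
Function('k')(J, o) = Add(6, o)
l = -65985 (l = Mul(Add(522, -273), Add(-417, Mul(-8, -19))) = Mul(249, Add(-417, 152)) = Mul(249, -265) = -65985)
Add(Add(Mul(702, l), -946), Mul(-1, -432360)) = Add(Add(Mul(702, -65985), -946), Mul(-1, -432360)) = Add(Add(-46321470, -946), 432360) = Add(-46322416, 432360) = -45890056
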